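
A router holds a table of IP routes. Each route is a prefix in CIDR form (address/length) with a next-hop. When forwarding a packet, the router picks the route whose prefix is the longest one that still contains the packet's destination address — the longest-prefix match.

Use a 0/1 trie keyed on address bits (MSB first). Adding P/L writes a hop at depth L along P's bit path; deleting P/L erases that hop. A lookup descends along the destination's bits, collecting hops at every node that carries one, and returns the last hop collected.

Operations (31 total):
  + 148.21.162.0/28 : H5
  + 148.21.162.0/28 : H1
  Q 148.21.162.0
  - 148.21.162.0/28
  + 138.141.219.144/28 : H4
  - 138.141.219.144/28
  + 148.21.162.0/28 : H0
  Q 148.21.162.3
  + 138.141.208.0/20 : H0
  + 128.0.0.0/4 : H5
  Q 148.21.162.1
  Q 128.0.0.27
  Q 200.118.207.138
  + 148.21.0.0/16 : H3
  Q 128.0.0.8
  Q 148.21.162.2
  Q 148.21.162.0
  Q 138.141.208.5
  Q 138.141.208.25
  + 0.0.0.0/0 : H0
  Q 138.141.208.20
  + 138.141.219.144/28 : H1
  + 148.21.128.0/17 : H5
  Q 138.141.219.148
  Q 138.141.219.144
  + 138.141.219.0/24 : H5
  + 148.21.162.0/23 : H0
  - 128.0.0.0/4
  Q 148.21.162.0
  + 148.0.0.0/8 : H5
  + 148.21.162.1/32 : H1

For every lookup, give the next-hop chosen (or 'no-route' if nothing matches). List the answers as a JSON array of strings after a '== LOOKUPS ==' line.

Trace:
  add 148.21.162.0/28 -> H5 at depth 28
  add 148.21.162.0/28 -> H1 at depth 28
  ? 148.21.162.0  path d0:-→d1:-→d2:-→d3:-→d4:-→d5:-→d6:-→d7:-→d8:-→d9:-→d10:-→d11:-→d12:-→d13:-→d14:-→d15:-→d16:-→d17:-→d18:-→d19:-→d20:-→d21:-→d22:-→d23:-→d24:-→d25:-→d26:-→d27:-→d28:H1  best=H1
  - 148.21.162.0/28 clear@28
  add 138.141.219.144/28 -> H4 at depth 28
  - 138.141.219.144/28 clear@28
  add 148.21.162.0/28 -> H0 at depth 28
  ? 148.21.162.3  path d0:-→d1:-→d2:-→d3:-→d4:-→d5:-→d6:-→d7:-→d8:-→d9:-→d10:-→d11:-→d12:-→d13:-→d14:-→d15:-→d16:-→d17:-→d18:-→d19:-→d20:-→d21:-→d22:-→d23:-→d24:-→d25:-→d26:-→d27:-→d28:H0  best=H0
  add 138.141.208.0/20 -> H0 at depth 20
  add 128.0.0.0/4 -> H5 at depth 4
  ? 148.21.162.1  path d0:-→d1:-→d2:-→d3:-→d4:-→d5:-→d6:-→d7:-→d8:-→d9:-→d10:-→d11:-→d12:-→d13:-→d14:-→d15:-→d16:-→d17:-→d18:-→d19:-→d20:-→d21:-→d22:-→d23:-→d24:-→d25:-→d26:-→d27:-→d28:H0  best=H0
  ? 128.0.0.27  path d0:-→d1:-→d2:-→d3:-→d4:H5  best=H5
  ? 200.118.207.138  path d0:-→d1:-  best=no-route
  add 148.21.0.0/16 -> H3 at depth 16
  ? 128.0.0.8  path d0:-→d1:-→d2:-→d3:-→d4:H5  best=H5
  ? 148.21.162.2  path d0:-→d1:-→d2:-→d3:-→d4:-→d5:-→d6:-→d7:-→d8:-→d9:-→d10:-→d11:-→d12:-→d13:-→d14:-→d15:-→d16:H3→d17:-→d18:-→d19:-→d20:-→d21:-→d22:-→d23:-→d24:-→d25:-→d26:-→d27:-→d28:H0  best=H0
  ? 148.21.162.0  path d0:-→d1:-→d2:-→d3:-→d4:-→d5:-→d6:-→d7:-→d8:-→d9:-→d10:-→d11:-→d12:-→d13:-→d14:-→d15:-→d16:H3→d17:-→d18:-→d19:-→d20:-→d21:-→d22:-→d23:-→d24:-→d25:-→d26:-→d27:-→d28:H0  best=H0
  ? 138.141.208.5  path d0:-→d1:-→d2:-→d3:-→d4:H5→d5:-→d6:-→d7:-→d8:-→d9:-→d10:-→d11:-→d12:-→d13:-→d14:-→d15:-→d16:-→d17:-→d18:-→d19:-→d20:H0  best=H0
  ? 138.141.208.25  path d0:-→d1:-→d2:-→d3:-→d4:H5→d5:-→d6:-→d7:-→d8:-→d9:-→d10:-→d11:-→d12:-→d13:-→d14:-→d15:-→d16:-→d17:-→d18:-→d19:-→d20:H0  best=H0
  add 0.0.0.0/0 -> H0 at depth 0
  ? 138.141.208.20  path d0:H0→d1:-→d2:-→d3:-→d4:H5→d5:-→d6:-→d7:-→d8:-→d9:-→d10:-→d11:-→d12:-→d13:-→d14:-→d15:-→d16:-→d17:-→d18:-→d19:-→d20:H0  best=H0
  add 138.141.219.144/28 -> H1 at depth 28
  add 148.21.128.0/17 -> H5 at depth 17
  ? 138.141.219.148  path d0:H0→d1:-→d2:-→d3:-→d4:H5→d5:-→d6:-→d7:-→d8:-→d9:-→d10:-→d11:-→d12:-→d13:-→d14:-→d15:-→d16:-→d17:-→d18:-→d19:-→d20:H0→d21:-→d22:-→d23:-→d24:-→d25:-→d26:-→d27:-→d28:H1  best=H1
  ? 138.141.219.144  path d0:H0→d1:-→d2:-→d3:-→d4:H5→d5:-→d6:-→d7:-→d8:-→d9:-→d10:-→d11:-→d12:-→d13:-→d14:-→d15:-→d16:-→d17:-→d18:-→d19:-→d20:H0→d21:-→d22:-→d23:-→d24:-→d25:-→d26:-→d27:-→d28:H1  best=H1
  add 138.141.219.0/24 -> H5 at depth 24
  add 148.21.162.0/23 -> H0 at depth 23
  - 128.0.0.0/4 clear@4
  ? 148.21.162.0  path d0:H0→d1:-→d2:-→d3:-→d4:-→d5:-→d6:-→d7:-→d8:-→d9:-→d10:-→d11:-→d12:-→d13:-→d14:-→d15:-→d16:H3→d17:H5→d18:-→d19:-→d20:-→d21:-→d22:-→d23:H0→d24:-→d25:-→d26:-→d27:-→d28:H0  best=H0
  add 148.0.0.0/8 -> H5 at depth 8
  add 148.21.162.1/32 -> H1 at depth 32

== LOOKUPS ==
["H1","H0","H0","H5","no-route","H5","H0","H0","H0","H0","H0","H1","H1","H0"]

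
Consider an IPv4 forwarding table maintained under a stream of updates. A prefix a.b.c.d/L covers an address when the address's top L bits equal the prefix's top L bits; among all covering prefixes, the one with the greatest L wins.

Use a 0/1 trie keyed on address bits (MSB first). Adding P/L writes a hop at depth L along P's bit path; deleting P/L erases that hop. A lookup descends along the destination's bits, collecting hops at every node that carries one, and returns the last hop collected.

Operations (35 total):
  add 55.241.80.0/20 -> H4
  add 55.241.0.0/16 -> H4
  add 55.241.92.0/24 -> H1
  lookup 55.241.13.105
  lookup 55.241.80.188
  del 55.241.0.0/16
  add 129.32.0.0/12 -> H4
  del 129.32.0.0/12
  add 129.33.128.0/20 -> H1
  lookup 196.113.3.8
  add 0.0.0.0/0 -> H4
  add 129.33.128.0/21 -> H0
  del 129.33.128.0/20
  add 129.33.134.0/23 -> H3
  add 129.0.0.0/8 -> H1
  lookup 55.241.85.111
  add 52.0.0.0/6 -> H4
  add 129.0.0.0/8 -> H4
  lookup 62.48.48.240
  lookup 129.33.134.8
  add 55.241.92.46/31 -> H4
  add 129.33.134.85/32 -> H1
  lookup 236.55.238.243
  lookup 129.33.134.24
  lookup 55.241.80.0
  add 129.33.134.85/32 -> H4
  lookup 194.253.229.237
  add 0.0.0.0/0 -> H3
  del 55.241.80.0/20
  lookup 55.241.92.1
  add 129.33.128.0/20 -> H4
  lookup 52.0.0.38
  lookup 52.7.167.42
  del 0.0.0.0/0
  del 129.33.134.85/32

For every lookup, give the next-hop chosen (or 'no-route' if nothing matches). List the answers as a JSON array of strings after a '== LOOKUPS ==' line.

Trace:
  add 55.241.80.0/20 -> H4 at depth 20
  add 55.241.0.0/16 -> H4 at depth 16
  add 55.241.92.0/24 -> H1 at depth 24
  Q 55.241.13.105: descend 00110111111100010 ; hops seen [H4] ; pick H4
  Q 55.241.80.188: descend 00110111111100010101 ; hops seen [H4,H4] ; pick H4
  del 55.241.0.0/16 (clear depth 16)
  add 129.32.0.0/12 -> H4 at depth 12
  del 129.32.0.0/12 (clear depth 12)
  add 129.33.128.0/20 -> H1 at depth 20
  Q 196.113.3.8: descend 1 ; hops seen [∅] ; pick no-route
  add 0.0.0.0/0 -> H4 at depth 0
  add 129.33.128.0/21 -> H0 at depth 21
  del 129.33.128.0/20 (clear depth 20)
  add 129.33.134.0/23 -> H3 at depth 23
  add 129.0.0.0/8 -> H1 at depth 8
  Q 55.241.85.111: descend 00110111111100010101 ; hops seen [H4,H4] ; pick H4
  add 52.0.0.0/6 -> H4 at depth 6
  add 129.0.0.0/8 -> H4 at depth 8
  Q 62.48.48.240: descend 0011 ; hops seen [H4] ; pick H4
  Q 129.33.134.8: descend 10000001001000011000011 ; hops seen [H4,H4,H0,H3] ; pick H3
  add 55.241.92.46/31 -> H4 at depth 31
  add 129.33.134.85/32 -> H1 at depth 32
  Q 236.55.238.243: descend 1 ; hops seen [H4] ; pick H4
  Q 129.33.134.24: descend 1000000100100001100001100 ; hops seen [H4,H4,H0,H3] ; pick H3
  Q 55.241.80.0: descend 00110111111100010101 ; hops seen [H4,H4,H4] ; pick H4
  add 129.33.134.85/32 -> H4 at depth 32
  Q 194.253.229.237: descend 1 ; hops seen [H4] ; pick H4
  add 0.0.0.0/0 -> H3 at depth 0
  del 55.241.80.0/20 (clear depth 20)
  Q 55.241.92.1: descend 00110111111100010101110000 ; hops seen [H3,H4,H1] ; pick H1
  add 129.33.128.0/20 -> H4 at depth 20
  Q 52.0.0.38: descend 001101 ; hops seen [H3,H4] ; pick H4
  Q 52.7.167.42: descend 001101 ; hops seen [H3,H4] ; pick H4
  del 0.0.0.0/0 (clear depth 0)
  del 129.33.134.85/32 (clear depth 32)

== LOOKUPS ==
["H4","H4","no-route","H4","H4","H3","H4","H3","H4","H4","H1","H4","H4"]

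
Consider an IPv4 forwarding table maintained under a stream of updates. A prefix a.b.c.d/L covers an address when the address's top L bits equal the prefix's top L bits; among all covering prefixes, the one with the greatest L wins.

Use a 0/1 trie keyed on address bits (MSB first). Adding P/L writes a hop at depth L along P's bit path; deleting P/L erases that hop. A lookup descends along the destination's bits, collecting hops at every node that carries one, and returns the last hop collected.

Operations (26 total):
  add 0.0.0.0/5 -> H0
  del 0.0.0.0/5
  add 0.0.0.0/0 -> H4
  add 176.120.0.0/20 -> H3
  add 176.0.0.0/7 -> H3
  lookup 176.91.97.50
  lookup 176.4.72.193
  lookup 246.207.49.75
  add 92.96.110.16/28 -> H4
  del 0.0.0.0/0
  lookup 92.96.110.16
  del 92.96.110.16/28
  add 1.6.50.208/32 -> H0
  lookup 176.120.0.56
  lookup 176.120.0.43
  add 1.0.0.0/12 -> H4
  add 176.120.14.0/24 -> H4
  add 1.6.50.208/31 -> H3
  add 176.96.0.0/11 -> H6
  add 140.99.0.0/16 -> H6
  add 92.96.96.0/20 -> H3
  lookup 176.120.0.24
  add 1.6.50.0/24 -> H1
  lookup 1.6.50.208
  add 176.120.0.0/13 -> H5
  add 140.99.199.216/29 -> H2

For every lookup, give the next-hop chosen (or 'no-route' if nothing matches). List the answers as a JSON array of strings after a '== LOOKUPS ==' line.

Process each operation:
  + 0.0.0.0/5 (H0) depth=5
  - 0.0.0.0/5 clear@5
  + 0.0.0.0/0 (H4) depth=0
  + 176.120.0.0/20 (H3) depth=20
  + 176.0.0.0/7 (H3) depth=7
  lookup 176.91.97.50: bits 1011000001 walk d0:H4→d1:-→d2:-→d3:-→d4:-→d5:-→d6:-→d7:H3→d8:-→d9:-→d10:- -> H3
  lookup 176.4.72.193: bits 101100000 walk d0:H4→d1:-→d2:-→d3:-→d4:-→d5:-→d6:-→d7:H3→d8:-→d9:- -> H3
  lookup 246.207.49.75: bits 1 walk d0:H4→d1:- -> H4
  + 92.96.110.16/28 (H4) depth=28
  - 0.0.0.0/0 clear@0
  lookup 92.96.110.16: bits 0101110001100000011011100001 walk d0:-→d1:-→d2:-→d3:-→d4:-→d5:-→d6:-→d7:-→d8:-→d9:-→d10:-→d11:-→d12:-→d13:-→d14:-→d15:-→d16:-→d17:-→d18:-→d19:-→d20:-→d21:-→d22:-→d23:-→d24:-→d25:-→d26:-→d27:-→d28:H4 -> H4
  - 92.96.110.16/28 clear@28
  + 1.6.50.208/32 (H0) depth=32
  lookup 176.120.0.56: bits 10110000011110000000 walk d0:-→d1:-→d2:-→d3:-→d4:-→d5:-→d6:-→d7:H3→d8:-→d9:-→d10:-→d11:-→d12:-→d13:-→d14:-→d15:-→d16:-→d17:-→d18:-→d19:-→d20:H3 -> H3
  lookup 176.120.0.43: bits 10110000011110000000 walk d0:-→d1:-→d2:-→d3:-→d4:-→d5:-→d6:-→d7:H3→d8:-→d9:-→d10:-→d11:-→d12:-→d13:-→d14:-→d15:-→d16:-→d17:-→d18:-→d19:-→d20:H3 -> H3
  + 1.0.0.0/12 (H4) depth=12
  + 176.120.14.0/24 (H4) depth=24
  + 1.6.50.208/31 (H3) depth=31
  + 176.96.0.0/11 (H6) depth=11
  + 140.99.0.0/16 (H6) depth=16
  + 92.96.96.0/20 (H3) depth=20
  lookup 176.120.0.24: bits 10110000011110000000 walk d0:-→d1:-→d2:-→d3:-→d4:-→d5:-→d6:-→d7:H3→d8:-→d9:-→d10:-→d11:H6→d12:-→d13:-→d14:-→d15:-→d16:-→d17:-→d18:-→d19:-→d20:H3 -> H3
  + 1.6.50.0/24 (H1) depth=24
  lookup 1.6.50.208: bits 00000001000001100011001011010000 walk d0:-→d1:-→d2:-→d3:-→d4:-→d5:-→d6:-→d7:-→d8:-→d9:-→d10:-→d11:-→d12:H4→d13:-→d14:-→d15:-→d16:-→d17:-→d18:-→d19:-→d20:-→d21:-→d22:-→d23:-→d24:H1→d25:-→d26:-→d27:-→d28:-→d29:-→d30:-→d31:H3→d32:H0 -> H0
  + 176.120.0.0/13 (H5) depth=13
  + 140.99.199.216/29 (H2) depth=29

== LOOKUPS ==
["H3","H3","H4","H4","H3","H3","H3","H0"]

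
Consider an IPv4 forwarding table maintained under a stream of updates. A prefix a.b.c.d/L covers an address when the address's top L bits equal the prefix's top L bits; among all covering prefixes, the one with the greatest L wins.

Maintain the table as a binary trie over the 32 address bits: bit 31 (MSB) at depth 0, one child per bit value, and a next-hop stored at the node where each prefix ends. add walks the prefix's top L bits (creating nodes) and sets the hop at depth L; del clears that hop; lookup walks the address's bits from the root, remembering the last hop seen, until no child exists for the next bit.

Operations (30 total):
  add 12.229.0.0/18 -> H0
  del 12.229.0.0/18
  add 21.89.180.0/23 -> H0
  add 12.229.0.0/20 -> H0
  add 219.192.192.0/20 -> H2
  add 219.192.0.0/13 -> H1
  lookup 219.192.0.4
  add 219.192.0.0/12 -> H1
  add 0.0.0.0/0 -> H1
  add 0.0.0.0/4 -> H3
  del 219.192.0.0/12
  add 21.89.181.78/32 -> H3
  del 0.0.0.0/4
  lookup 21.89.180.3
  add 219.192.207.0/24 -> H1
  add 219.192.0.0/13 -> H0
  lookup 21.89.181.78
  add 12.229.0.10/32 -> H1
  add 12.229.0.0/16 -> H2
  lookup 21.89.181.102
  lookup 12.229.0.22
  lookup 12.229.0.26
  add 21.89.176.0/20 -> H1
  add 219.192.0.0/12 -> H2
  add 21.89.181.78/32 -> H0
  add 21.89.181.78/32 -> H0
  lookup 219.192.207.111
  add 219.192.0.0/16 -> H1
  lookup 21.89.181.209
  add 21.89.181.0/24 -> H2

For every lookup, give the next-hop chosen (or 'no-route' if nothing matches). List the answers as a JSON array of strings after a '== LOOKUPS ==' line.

Process each operation:
  + 12.229.0.0/18 (H0) depth=18
  del 12.229.0.0/18 (clear depth 18)
  + 21.89.180.0/23 (H0) depth=23
  + 12.229.0.0/20 (H0) depth=20
  + 219.192.192.0/20 (H2) depth=20
  + 219.192.0.0/13 (H1) depth=13
  lookup 219.192.0.4: bits 1101101111000000 walk d0:-→d1:-→d2:-→d3:-→d4:-→d5:-→d6:-→d7:-→d8:-→d9:-→d10:-→d11:-→d12:-→d13:H1→d14:-→d15:-→d16:- -> H1
  + 219.192.0.0/12 (H1) depth=12
  + 0.0.0.0/0 (H1) depth=0
  + 0.0.0.0/4 (H3) depth=4
  del 219.192.0.0/12 (clear depth 12)
  + 21.89.181.78/32 (H3) depth=32
  del 0.0.0.0/4 (clear depth 4)
  lookup 21.89.180.3: bits 00010101010110011011010 walk d0:H1→d1:-→d2:-→d3:-→d4:-→d5:-→d6:-→d7:-→d8:-→d9:-→d10:-→d11:-→d12:-→d13:-→d14:-→d15:-→d16:-→d17:-→d18:-→d19:-→d20:-→d21:-→d22:-→d23:H0 -> H0
  + 219.192.207.0/24 (H1) depth=24
  + 219.192.0.0/13 (H0) depth=13
  lookup 21.89.181.78: bits 00010101010110011011010101001110 walk d0:H1→d1:-→d2:-→d3:-→d4:-→d5:-→d6:-→d7:-→d8:-→d9:-→d10:-→d11:-→d12:-→d13:-→d14:-→d15:-→d16:-→d17:-→d18:-→d19:-→d20:-→d21:-→d22:-→d23:H0→d24:-→d25:-→d26:-→d27:-→d28:-→d29:-→d30:-→d31:-→d32:H3 -> H3
  + 12.229.0.10/32 (H1) depth=32
  + 12.229.0.0/16 (H2) depth=16
  lookup 21.89.181.102: bits 00010101010110011011010101 walk d0:H1→d1:-→d2:-→d3:-→d4:-→d5:-→d6:-→d7:-→d8:-→d9:-→d10:-→d11:-→d12:-→d13:-→d14:-→d15:-→d16:-→d17:-→d18:-→d19:-→d20:-→d21:-→d22:-→d23:H0→d24:-→d25:-→d26:- -> H0
  lookup 12.229.0.22: bits 000011001110010100000000000 walk d0:H1→d1:-→d2:-→d3:-→d4:-→d5:-→d6:-→d7:-→d8:-→d9:-→d10:-→d11:-→d12:-→d13:-→d14:-→d15:-→d16:H2→d17:-→d18:-→d19:-→d20:H0→d21:-→d22:-→d23:-→d24:-→d25:-→d26:-→d27:- -> H0
  lookup 12.229.0.26: bits 000011001110010100000000000 walk d0:H1→d1:-→d2:-→d3:-→d4:-→d5:-→d6:-→d7:-→d8:-→d9:-→d10:-→d11:-→d12:-→d13:-→d14:-→d15:-→d16:H2→d17:-→d18:-→d19:-→d20:H0→d21:-→d22:-→d23:-→d24:-→d25:-→d26:-→d27:- -> H0
  + 21.89.176.0/20 (H1) depth=20
  + 219.192.0.0/12 (H2) depth=12
  + 21.89.181.78/32 (H0) depth=32
  + 21.89.181.78/32 (H0) depth=32
  lookup 219.192.207.111: bits 110110111100000011001111 walk d0:H1→d1:-→d2:-→d3:-→d4:-→d5:-→d6:-→d7:-→d8:-→d9:-→d10:-→d11:-→d12:H2→d13:H0→d14:-→d15:-→d16:-→d17:-→d18:-→d19:-→d20:H2→d21:-→d22:-→d23:-→d24:H1 -> H1
  + 219.192.0.0/16 (H1) depth=16
  lookup 21.89.181.209: bits 000101010101100110110101 walk d0:H1→d1:-→d2:-→d3:-→d4:-→d5:-→d6:-→d7:-→d8:-→d9:-→d10:-→d11:-→d12:-→d13:-→d14:-→d15:-→d16:-→d17:-→d18:-→d19:-→d20:H1→d21:-→d22:-→d23:H0→d24:- -> H0
  + 21.89.181.0/24 (H2) depth=24

== LOOKUPS ==
["H1","H0","H3","H0","H0","H0","H1","H0"]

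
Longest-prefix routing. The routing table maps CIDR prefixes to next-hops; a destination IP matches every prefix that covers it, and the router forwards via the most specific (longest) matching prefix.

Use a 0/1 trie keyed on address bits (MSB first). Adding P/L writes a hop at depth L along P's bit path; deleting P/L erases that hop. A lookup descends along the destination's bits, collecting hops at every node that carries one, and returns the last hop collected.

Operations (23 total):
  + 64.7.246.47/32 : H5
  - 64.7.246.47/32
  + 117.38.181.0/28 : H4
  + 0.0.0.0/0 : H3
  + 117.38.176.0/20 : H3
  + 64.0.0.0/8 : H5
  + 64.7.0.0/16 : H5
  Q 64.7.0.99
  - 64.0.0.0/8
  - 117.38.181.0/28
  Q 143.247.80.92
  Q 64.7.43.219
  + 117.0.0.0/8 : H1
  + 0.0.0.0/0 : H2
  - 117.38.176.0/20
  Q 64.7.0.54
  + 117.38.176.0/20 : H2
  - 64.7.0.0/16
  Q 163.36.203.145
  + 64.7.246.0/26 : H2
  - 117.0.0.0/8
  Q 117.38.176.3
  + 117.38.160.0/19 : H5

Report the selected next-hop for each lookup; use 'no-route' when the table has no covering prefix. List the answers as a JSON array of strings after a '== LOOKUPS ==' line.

Process each operation:
  + 64.7.246.47/32 (H5) depth=32
  - 64.7.246.47/32 clear@32
  + 117.38.181.0/28 (H4) depth=28
  + 0.0.0.0/0 (H3) depth=0
  + 117.38.176.0/20 (H3) depth=20
  + 64.0.0.0/8 (H5) depth=8
  + 64.7.0.0/16 (H5) depth=16
  Q 64.7.0.99: descend 0100000000000111 ; hops seen [H3,H5,H5] ; pick H5
  - 64.0.0.0/8 clear@8
  - 117.38.181.0/28 clear@28
  Q 143.247.80.92: descend ε ; hops seen [H3] ; pick H3
  Q 64.7.43.219: descend 0100000000000111 ; hops seen [H3,H5] ; pick H5
  + 117.0.0.0/8 (H1) depth=8
  + 0.0.0.0/0 (H2) depth=0
  - 117.38.176.0/20 clear@20
  Q 64.7.0.54: descend 0100000000000111 ; hops seen [H2,H5] ; pick H5
  + 117.38.176.0/20 (H2) depth=20
  - 64.7.0.0/16 clear@16
  Q 163.36.203.145: descend ε ; hops seen [H2] ; pick H2
  + 64.7.246.0/26 (H2) depth=26
  - 117.0.0.0/8 clear@8
  Q 117.38.176.3: descend 011101010010011010110 ; hops seen [H2,H2] ; pick H2
  + 117.38.160.0/19 (H5) depth=19

== LOOKUPS ==
["H5","H3","H5","H5","H2","H2"]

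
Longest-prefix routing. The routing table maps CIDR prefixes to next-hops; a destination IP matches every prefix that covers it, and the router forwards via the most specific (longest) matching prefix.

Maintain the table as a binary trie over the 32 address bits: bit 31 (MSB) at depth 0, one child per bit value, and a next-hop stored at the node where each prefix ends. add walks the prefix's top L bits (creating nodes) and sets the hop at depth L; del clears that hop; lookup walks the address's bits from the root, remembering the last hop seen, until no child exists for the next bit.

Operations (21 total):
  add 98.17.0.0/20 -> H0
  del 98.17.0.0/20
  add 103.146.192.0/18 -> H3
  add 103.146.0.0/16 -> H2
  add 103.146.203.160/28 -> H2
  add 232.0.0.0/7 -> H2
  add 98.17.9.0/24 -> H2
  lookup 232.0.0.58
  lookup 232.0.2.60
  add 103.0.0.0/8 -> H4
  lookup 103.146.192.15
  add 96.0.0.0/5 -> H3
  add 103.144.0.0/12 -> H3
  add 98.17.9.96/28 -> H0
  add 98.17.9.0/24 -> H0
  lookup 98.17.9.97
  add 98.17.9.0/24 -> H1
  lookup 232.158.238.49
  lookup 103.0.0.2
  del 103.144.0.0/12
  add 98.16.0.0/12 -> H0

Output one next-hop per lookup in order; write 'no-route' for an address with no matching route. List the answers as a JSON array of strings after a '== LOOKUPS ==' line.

Apply in order:
  + 98.17.0.0/20 (H0) depth=20
  del 98.17.0.0/20 (clear depth 20)
  + 103.146.192.0/18 (H3) depth=18
  + 103.146.0.0/16 (H2) depth=16
  + 103.146.203.160/28 (H2) depth=28
  + 232.0.0.0/7 (H2) depth=7
  + 98.17.9.0/24 (H2) depth=24
  ? 232.0.0.58  path d0:-→d1:-→d2:-→d3:-→d4:-→d5:-→d6:-→d7:H2  best=H2
  ? 232.0.2.60  path d0:-→d1:-→d2:-→d3:-→d4:-→d5:-→d6:-→d7:H2  best=H2
  + 103.0.0.0/8 (H4) depth=8
  ? 103.146.192.15  path d0:-→d1:-→d2:-→d3:-→d4:-→d5:-→d6:-→d7:-→d8:H4→d9:-→d10:-→d11:-→d12:-→d13:-→d14:-→d15:-→d16:H2→d17:-→d18:H3→d19:-→d20:-  best=H3
  + 96.0.0.0/5 (H3) depth=5
  + 103.144.0.0/12 (H3) depth=12
  + 98.17.9.96/28 (H0) depth=28
  + 98.17.9.0/24 (H0) depth=24
  ? 98.17.9.97  path d0:-→d1:-→d2:-→d3:-→d4:-→d5:H3→d6:-→d7:-→d8:-→d9:-→d10:-→d11:-→d12:-→d13:-→d14:-→d15:-→d16:-→d17:-→d18:-→d19:-→d20:-→d21:-→d22:-→d23:-→d24:H0→d25:-→d26:-→d27:-→d28:H0  best=H0
  + 98.17.9.0/24 (H1) depth=24
  ? 232.158.238.49  path d0:-→d1:-→d2:-→d3:-→d4:-→d5:-→d6:-→d7:H2  best=H2
  ? 103.0.0.2  path d0:-→d1:-→d2:-→d3:-→d4:-→d5:H3→d6:-→d7:-→d8:H4  best=H4
  del 103.144.0.0/12 (clear depth 12)
  + 98.16.0.0/12 (H0) depth=12

== LOOKUPS ==
["H2","H2","H3","H0","H2","H4"]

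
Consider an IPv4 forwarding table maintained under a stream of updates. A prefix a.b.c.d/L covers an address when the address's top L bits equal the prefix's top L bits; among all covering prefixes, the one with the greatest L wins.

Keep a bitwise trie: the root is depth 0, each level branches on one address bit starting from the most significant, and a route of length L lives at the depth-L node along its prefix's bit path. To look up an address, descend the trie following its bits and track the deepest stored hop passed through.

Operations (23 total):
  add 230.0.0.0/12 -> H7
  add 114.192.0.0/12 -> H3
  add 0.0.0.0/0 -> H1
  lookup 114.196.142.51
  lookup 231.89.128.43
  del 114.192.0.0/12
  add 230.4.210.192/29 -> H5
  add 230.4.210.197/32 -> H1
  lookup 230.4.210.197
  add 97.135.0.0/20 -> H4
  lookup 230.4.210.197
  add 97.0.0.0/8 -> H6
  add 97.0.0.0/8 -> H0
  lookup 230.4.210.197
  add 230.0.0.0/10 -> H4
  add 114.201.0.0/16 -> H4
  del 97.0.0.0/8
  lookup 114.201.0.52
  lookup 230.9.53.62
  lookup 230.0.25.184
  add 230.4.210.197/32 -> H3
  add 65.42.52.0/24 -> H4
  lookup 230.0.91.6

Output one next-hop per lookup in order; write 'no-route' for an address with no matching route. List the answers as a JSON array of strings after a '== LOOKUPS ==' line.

Process each operation:
  + 230.0.0.0/12 (H7) depth=12
  + 114.192.0.0/12 (H3) depth=12
  + 0.0.0.0/0 (H1) depth=0
  ? 114.196.142.51  path d0:H1→d1:-→d2:-→d3:-→d4:-→d5:-→d6:-→d7:-→d8:-→d9:-→d10:-→d11:-→d12:H3  best=H3
  ? 231.89.128.43  path d0:H1→d1:-→d2:-→d3:-→d4:-→d5:-→d6:-→d7:-  best=H1
  del 114.192.0.0/12 (clear depth 12)
  + 230.4.210.192/29 (H5) depth=29
  + 230.4.210.197/32 (H1) depth=32
  ? 230.4.210.197  path d0:H1→d1:-→d2:-→d3:-→d4:-→d5:-→d6:-→d7:-→d8:-→d9:-→d10:-→d11:-→d12:H7→d13:-→d14:-→d15:-→d16:-→d17:-→d18:-→d19:-→d20:-→d21:-→d22:-→d23:-→d24:-→d25:-→d26:-→d27:-→d28:-→d29:H5→d30:-→d31:-→d32:H1  best=H1
  + 97.135.0.0/20 (H4) depth=20
  ? 230.4.210.197  path d0:H1→d1:-→d2:-→d3:-→d4:-→d5:-→d6:-→d7:-→d8:-→d9:-→d10:-→d11:-→d12:H7→d13:-→d14:-→d15:-→d16:-→d17:-→d18:-→d19:-→d20:-→d21:-→d22:-→d23:-→d24:-→d25:-→d26:-→d27:-→d28:-→d29:H5→d30:-→d31:-→d32:H1  best=H1
  + 97.0.0.0/8 (H6) depth=8
  + 97.0.0.0/8 (H0) depth=8
  ? 230.4.210.197  path d0:H1→d1:-→d2:-→d3:-→d4:-→d5:-→d6:-→d7:-→d8:-→d9:-→d10:-→d11:-→d12:H7→d13:-→d14:-→d15:-→d16:-→d17:-→d18:-→d19:-→d20:-→d21:-→d22:-→d23:-→d24:-→d25:-→d26:-→d27:-→d28:-→d29:H5→d30:-→d31:-→d32:H1  best=H1
  + 230.0.0.0/10 (H4) depth=10
  + 114.201.0.0/16 (H4) depth=16
  del 97.0.0.0/8 (clear depth 8)
  ? 114.201.0.52  path d0:H1→d1:-→d2:-→d3:-→d4:-→d5:-→d6:-→d7:-→d8:-→d9:-→d10:-→d11:-→d12:-→d13:-→d14:-→d15:-→d16:H4  best=H4
  ? 230.9.53.62  path d0:H1→d1:-→d2:-→d3:-→d4:-→d5:-→d6:-→d7:-→d8:-→d9:-→d10:H4→d11:-→d12:H7  best=H7
  ? 230.0.25.184  path d0:H1→d1:-→d2:-→d3:-→d4:-→d5:-→d6:-→d7:-→d8:-→d9:-→d10:H4→d11:-→d12:H7→d13:-  best=H7
  + 230.4.210.197/32 (H3) depth=32
  + 65.42.52.0/24 (H4) depth=24
  ? 230.0.91.6  path d0:H1→d1:-→d2:-→d3:-→d4:-→d5:-→d6:-→d7:-→d8:-→d9:-→d10:H4→d11:-→d12:H7→d13:-  best=H7

== LOOKUPS ==
["H3","H1","H1","H1","H1","H4","H7","H7","H7"]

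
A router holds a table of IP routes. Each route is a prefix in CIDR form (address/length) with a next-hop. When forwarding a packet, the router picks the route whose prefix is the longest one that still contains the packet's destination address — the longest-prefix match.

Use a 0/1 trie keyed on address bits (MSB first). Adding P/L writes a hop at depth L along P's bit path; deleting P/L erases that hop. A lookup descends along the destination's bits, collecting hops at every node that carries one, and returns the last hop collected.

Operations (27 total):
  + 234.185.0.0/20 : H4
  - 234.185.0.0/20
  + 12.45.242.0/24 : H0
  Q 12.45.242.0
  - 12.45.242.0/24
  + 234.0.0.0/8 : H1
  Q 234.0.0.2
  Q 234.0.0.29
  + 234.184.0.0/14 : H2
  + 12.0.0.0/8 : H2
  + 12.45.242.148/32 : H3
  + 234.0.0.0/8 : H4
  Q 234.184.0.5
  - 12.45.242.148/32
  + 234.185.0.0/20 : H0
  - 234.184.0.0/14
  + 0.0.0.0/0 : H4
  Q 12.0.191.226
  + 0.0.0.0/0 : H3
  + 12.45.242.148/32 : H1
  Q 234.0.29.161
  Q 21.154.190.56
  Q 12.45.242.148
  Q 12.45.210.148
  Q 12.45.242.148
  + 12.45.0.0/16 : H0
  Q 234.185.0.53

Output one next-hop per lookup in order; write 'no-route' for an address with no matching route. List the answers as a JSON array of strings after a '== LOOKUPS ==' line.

Process each operation:
  add 234.185.0.0/20 -> H4 at depth 20
  del 234.185.0.0/20 (clear depth 20)
  add 12.45.242.0/24 -> H0 at depth 24
  ? 12.45.242.0  path d0:-→d1:-→d2:-→d3:-→d4:-→d5:-→d6:-→d7:-→d8:-→d9:-→d10:-→d11:-→d12:-→d13:-→d14:-→d15:-→d16:-→d17:-→d18:-→d19:-→d20:-→d21:-→d22:-→d23:-→d24:H0  best=H0
  del 12.45.242.0/24 (clear depth 24)
  add 234.0.0.0/8 -> H1 at depth 8
  ? 234.0.0.2  path d0:-→d1:-→d2:-→d3:-→d4:-→d5:-→d6:-→d7:-→d8:H1  best=H1
  ? 234.0.0.29  path d0:-→d1:-→d2:-→d3:-→d4:-→d5:-→d6:-→d7:-→d8:H1  best=H1
  add 234.184.0.0/14 -> H2 at depth 14
  add 12.0.0.0/8 -> H2 at depth 8
  add 12.45.242.148/32 -> H3 at depth 32
  add 234.0.0.0/8 -> H4 at depth 8
  ? 234.184.0.5  path d0:-→d1:-→d2:-→d3:-→d4:-→d5:-→d6:-→d7:-→d8:H4→d9:-→d10:-→d11:-→d12:-→d13:-→d14:H2→d15:-  best=H2
  del 12.45.242.148/32 (clear depth 32)
  add 234.185.0.0/20 -> H0 at depth 20
  del 234.184.0.0/14 (clear depth 14)
  add 0.0.0.0/0 -> H4 at depth 0
  ? 12.0.191.226  path d0:H4→d1:-→d2:-→d3:-→d4:-→d5:-→d6:-→d7:-→d8:H2→d9:-→d10:-  best=H2
  add 0.0.0.0/0 -> H3 at depth 0
  add 12.45.242.148/32 -> H1 at depth 32
  ? 234.0.29.161  path d0:H3→d1:-→d2:-→d3:-→d4:-→d5:-→d6:-→d7:-→d8:H4  best=H4
  ? 21.154.190.56  path d0:H3→d1:-→d2:-→d3:-  best=H3
  ? 12.45.242.148  path d0:H3→d1:-→d2:-→d3:-→d4:-→d5:-→d6:-→d7:-→d8:H2→d9:-→d10:-→d11:-→d12:-→d13:-→d14:-→d15:-→d16:-→d17:-→d18:-→d19:-→d20:-→d21:-→d22:-→d23:-→d24:-→d25:-→d26:-→d27:-→d28:-→d29:-→d30:-→d31:-→d32:H1  best=H1
  ? 12.45.210.148  path d0:H3→d1:-→d2:-→d3:-→d4:-→d5:-→d6:-→d7:-→d8:H2→d9:-→d10:-→d11:-→d12:-→d13:-→d14:-→d15:-→d16:-→d17:-→d18:-  best=H2
  ? 12.45.242.148  path d0:H3→d1:-→d2:-→d3:-→d4:-→d5:-→d6:-→d7:-→d8:H2→d9:-→d10:-→d11:-→d12:-→d13:-→d14:-→d15:-→d16:-→d17:-→d18:-→d19:-→d20:-→d21:-→d22:-→d23:-→d24:-→d25:-→d26:-→d27:-→d28:-→d29:-→d30:-→d31:-→d32:H1  best=H1
  add 12.45.0.0/16 -> H0 at depth 16
  ? 234.185.0.53  path d0:H3→d1:-→d2:-→d3:-→d4:-→d5:-→d6:-→d7:-→d8:H4→d9:-→d10:-→d11:-→d12:-→d13:-→d14:-→d15:-→d16:-→d17:-→d18:-→d19:-→d20:H0  best=H0

== LOOKUPS ==
["H0","H1","H1","H2","H2","H4","H3","H1","H2","H1","H0"]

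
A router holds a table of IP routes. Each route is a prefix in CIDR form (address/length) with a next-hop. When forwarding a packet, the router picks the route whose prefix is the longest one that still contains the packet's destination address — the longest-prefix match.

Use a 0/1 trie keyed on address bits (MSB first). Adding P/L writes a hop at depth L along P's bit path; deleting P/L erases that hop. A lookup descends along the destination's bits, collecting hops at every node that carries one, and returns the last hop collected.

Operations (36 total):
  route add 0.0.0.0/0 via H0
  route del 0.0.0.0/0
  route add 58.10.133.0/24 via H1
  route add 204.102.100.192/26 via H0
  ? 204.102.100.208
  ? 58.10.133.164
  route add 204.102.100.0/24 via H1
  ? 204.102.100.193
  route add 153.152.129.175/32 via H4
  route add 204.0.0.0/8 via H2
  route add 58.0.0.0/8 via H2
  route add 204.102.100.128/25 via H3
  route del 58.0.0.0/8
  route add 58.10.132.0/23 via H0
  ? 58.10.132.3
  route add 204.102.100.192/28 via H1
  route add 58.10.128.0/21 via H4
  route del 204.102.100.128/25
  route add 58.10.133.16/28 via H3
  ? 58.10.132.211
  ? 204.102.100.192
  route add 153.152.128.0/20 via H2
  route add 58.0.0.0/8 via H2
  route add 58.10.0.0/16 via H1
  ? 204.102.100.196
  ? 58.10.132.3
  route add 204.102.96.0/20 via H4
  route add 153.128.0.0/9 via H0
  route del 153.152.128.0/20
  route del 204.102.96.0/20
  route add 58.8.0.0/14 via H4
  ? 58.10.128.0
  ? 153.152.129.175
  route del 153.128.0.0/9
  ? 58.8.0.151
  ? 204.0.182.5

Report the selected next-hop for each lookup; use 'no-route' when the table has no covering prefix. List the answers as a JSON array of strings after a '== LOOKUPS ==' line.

Trace:
  + 0.0.0.0/0 (H0) depth=0
  - 0.0.0.0/0 clear@0
  + 58.10.133.0/24 (H1) depth=24
  + 204.102.100.192/26 (H0) depth=26
  Q 204.102.100.208: descend 11001100011001100110010011 ; hops seen [H0] ; pick H0
  Q 58.10.133.164: descend 001110100000101010000101 ; hops seen [H1] ; pick H1
  + 204.102.100.0/24 (H1) depth=24
  Q 204.102.100.193: descend 11001100011001100110010011 ; hops seen [H1,H0] ; pick H0
  + 153.152.129.175/32 (H4) depth=32
  + 204.0.0.0/8 (H2) depth=8
  + 58.0.0.0/8 (H2) depth=8
  + 204.102.100.128/25 (H3) depth=25
  - 58.0.0.0/8 clear@8
  + 58.10.132.0/23 (H0) depth=23
  Q 58.10.132.3: descend 00111010000010101000010 ; hops seen [H0] ; pick H0
  + 204.102.100.192/28 (H1) depth=28
  + 58.10.128.0/21 (H4) depth=21
  - 204.102.100.128/25 clear@25
  + 58.10.133.16/28 (H3) depth=28
  Q 58.10.132.211: descend 00111010000010101000010 ; hops seen [H4,H0] ; pick H0
  Q 204.102.100.192: descend 1100110001100110011001001100 ; hops seen [H2,H1,H0,H1] ; pick H1
  + 153.152.128.0/20 (H2) depth=20
  + 58.0.0.0/8 (H2) depth=8
  + 58.10.0.0/16 (H1) depth=16
  Q 204.102.100.196: descend 1100110001100110011001001100 ; hops seen [H2,H1,H0,H1] ; pick H1
  Q 58.10.132.3: descend 00111010000010101000010 ; hops seen [H2,H1,H4,H0] ; pick H0
  + 204.102.96.0/20 (H4) depth=20
  + 153.128.0.0/9 (H0) depth=9
  - 153.152.128.0/20 clear@20
  - 204.102.96.0/20 clear@20
  + 58.8.0.0/14 (H4) depth=14
  Q 58.10.128.0: descend 001110100000101010000 ; hops seen [H2,H4,H1,H4] ; pick H4
  Q 153.152.129.175: descend 10011001100110001000000110101111 ; hops seen [H0,H4] ; pick H4
  - 153.128.0.0/9 clear@9
  Q 58.8.0.151: descend 00111010000010 ; hops seen [H2,H4] ; pick H4
  Q 204.0.182.5: descend 110011000 ; hops seen [H2] ; pick H2

== LOOKUPS ==
["H0","H1","H0","H0","H0","H1","H1","H0","H4","H4","H4","H2"]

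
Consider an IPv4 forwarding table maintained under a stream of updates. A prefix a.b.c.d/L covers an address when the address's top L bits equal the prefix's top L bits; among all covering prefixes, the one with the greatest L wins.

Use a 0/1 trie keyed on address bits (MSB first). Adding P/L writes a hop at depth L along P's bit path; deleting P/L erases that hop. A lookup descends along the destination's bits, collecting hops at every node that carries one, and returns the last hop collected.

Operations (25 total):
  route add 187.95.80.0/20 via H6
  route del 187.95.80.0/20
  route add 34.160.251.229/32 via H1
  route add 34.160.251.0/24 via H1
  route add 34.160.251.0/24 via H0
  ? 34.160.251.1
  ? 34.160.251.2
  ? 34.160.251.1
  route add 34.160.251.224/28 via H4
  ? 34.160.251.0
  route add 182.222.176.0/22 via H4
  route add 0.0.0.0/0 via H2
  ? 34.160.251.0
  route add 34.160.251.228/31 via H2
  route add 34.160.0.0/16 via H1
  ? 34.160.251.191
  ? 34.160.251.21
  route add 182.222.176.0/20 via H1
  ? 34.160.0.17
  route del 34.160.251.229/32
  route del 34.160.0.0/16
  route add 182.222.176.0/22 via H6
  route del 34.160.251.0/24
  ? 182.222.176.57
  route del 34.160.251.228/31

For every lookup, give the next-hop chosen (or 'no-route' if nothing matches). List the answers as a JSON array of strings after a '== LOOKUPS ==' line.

Process each operation:
  + 187.95.80.0/20 (H6) depth=20
  - 187.95.80.0/20 clear@20
  + 34.160.251.229/32 (H1) depth=32
  + 34.160.251.0/24 (H1) depth=24
  + 34.160.251.0/24 (H0) depth=24
  lookup 34.160.251.1: bits 001000101010000011111011 walk d0:-→d1:-→d2:-→d3:-→d4:-→d5:-→d6:-→d7:-→d8:-→d9:-→d10:-→d11:-→d12:-→d13:-→d14:-→d15:-→d16:-→d17:-→d18:-→d19:-→d20:-→d21:-→d22:-→d23:-→d24:H0 -> H0
  lookup 34.160.251.2: bits 001000101010000011111011 walk d0:-→d1:-→d2:-→d3:-→d4:-→d5:-→d6:-→d7:-→d8:-→d9:-→d10:-→d11:-→d12:-→d13:-→d14:-→d15:-→d16:-→d17:-→d18:-→d19:-→d20:-→d21:-→d22:-→d23:-→d24:H0 -> H0
  lookup 34.160.251.1: bits 001000101010000011111011 walk d0:-→d1:-→d2:-→d3:-→d4:-→d5:-→d6:-→d7:-→d8:-→d9:-→d10:-→d11:-→d12:-→d13:-→d14:-→d15:-→d16:-→d17:-→d18:-→d19:-→d20:-→d21:-→d22:-→d23:-→d24:H0 -> H0
  + 34.160.251.224/28 (H4) depth=28
  lookup 34.160.251.0: bits 001000101010000011111011 walk d0:-→d1:-→d2:-→d3:-→d4:-→d5:-→d6:-→d7:-→d8:-→d9:-→d10:-→d11:-→d12:-→d13:-→d14:-→d15:-→d16:-→d17:-→d18:-→d19:-→d20:-→d21:-→d22:-→d23:-→d24:H0 -> H0
  + 182.222.176.0/22 (H4) depth=22
  + 0.0.0.0/0 (H2) depth=0
  lookup 34.160.251.0: bits 001000101010000011111011 walk d0:H2→d1:-→d2:-→d3:-→d4:-→d5:-→d6:-→d7:-→d8:-→d9:-→d10:-→d11:-→d12:-→d13:-→d14:-→d15:-→d16:-→d17:-→d18:-→d19:-→d20:-→d21:-→d22:-→d23:-→d24:H0 -> H0
  + 34.160.251.228/31 (H2) depth=31
  + 34.160.0.0/16 (H1) depth=16
  lookup 34.160.251.191: bits 0010001010100000111110111 walk d0:H2→d1:-→d2:-→d3:-→d4:-→d5:-→d6:-→d7:-→d8:-→d9:-→d10:-→d11:-→d12:-→d13:-→d14:-→d15:-→d16:H1→d17:-→d18:-→d19:-→d20:-→d21:-→d22:-→d23:-→d24:H0→d25:- -> H0
  lookup 34.160.251.21: bits 001000101010000011111011 walk d0:H2→d1:-→d2:-→d3:-→d4:-→d5:-→d6:-→d7:-→d8:-→d9:-→d10:-→d11:-→d12:-→d13:-→d14:-→d15:-→d16:H1→d17:-→d18:-→d19:-→d20:-→d21:-→d22:-→d23:-→d24:H0 -> H0
  + 182.222.176.0/20 (H1) depth=20
  lookup 34.160.0.17: bits 0010001010100000 walk d0:H2→d1:-→d2:-→d3:-→d4:-→d5:-→d6:-→d7:-→d8:-→d9:-→d10:-→d11:-→d12:-→d13:-→d14:-→d15:-→d16:H1 -> H1
  - 34.160.251.229/32 clear@32
  - 34.160.0.0/16 clear@16
  + 182.222.176.0/22 (H6) depth=22
  - 34.160.251.0/24 clear@24
  lookup 182.222.176.57: bits 1011011011011110101100 walk d0:H2→d1:-→d2:-→d3:-→d4:-→d5:-→d6:-→d7:-→d8:-→d9:-→d10:-→d11:-→d12:-→d13:-→d14:-→d15:-→d16:-→d17:-→d18:-→d19:-→d20:H1→d21:-→d22:H6 -> H6
  - 34.160.251.228/31 clear@31

== LOOKUPS ==
["H0","H0","H0","H0","H0","H0","H0","H1","H6"]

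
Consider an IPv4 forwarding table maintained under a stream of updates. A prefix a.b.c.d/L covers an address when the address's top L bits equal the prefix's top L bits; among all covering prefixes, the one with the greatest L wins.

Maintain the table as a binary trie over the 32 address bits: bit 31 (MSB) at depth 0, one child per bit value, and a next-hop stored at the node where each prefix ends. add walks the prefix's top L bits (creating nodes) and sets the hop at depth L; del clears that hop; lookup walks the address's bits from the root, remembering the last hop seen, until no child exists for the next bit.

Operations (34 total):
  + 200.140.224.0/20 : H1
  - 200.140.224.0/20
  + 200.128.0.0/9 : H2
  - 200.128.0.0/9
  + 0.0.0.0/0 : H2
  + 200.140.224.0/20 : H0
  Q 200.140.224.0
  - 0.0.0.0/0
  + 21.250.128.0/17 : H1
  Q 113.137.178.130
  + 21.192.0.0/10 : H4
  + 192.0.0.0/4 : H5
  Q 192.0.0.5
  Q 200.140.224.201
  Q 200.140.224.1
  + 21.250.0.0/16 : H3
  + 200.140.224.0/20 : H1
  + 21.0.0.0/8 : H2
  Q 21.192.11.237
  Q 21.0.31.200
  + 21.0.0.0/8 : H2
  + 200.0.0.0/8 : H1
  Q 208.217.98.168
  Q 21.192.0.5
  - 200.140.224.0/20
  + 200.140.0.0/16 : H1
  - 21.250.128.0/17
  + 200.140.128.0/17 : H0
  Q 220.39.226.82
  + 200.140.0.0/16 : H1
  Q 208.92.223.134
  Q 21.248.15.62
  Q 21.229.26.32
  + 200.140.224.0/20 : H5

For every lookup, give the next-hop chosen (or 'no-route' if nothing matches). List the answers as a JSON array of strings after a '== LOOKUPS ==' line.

Process each operation:
  + 200.140.224.0/20 (H1) depth=20
  - 200.140.224.0/20 clear@20
  + 200.128.0.0/9 (H2) depth=9
  - 200.128.0.0/9 clear@9
  + 0.0.0.0/0 (H2) depth=0
  + 200.140.224.0/20 (H0) depth=20
  Q 200.140.224.0: descend 11001000100011001110 ; hops seen [H2,H0] ; pick H0
  - 0.0.0.0/0 clear@0
  + 21.250.128.0/17 (H1) depth=17
  Q 113.137.178.130: descend 0 ; hops seen [∅] ; pick no-route
  + 21.192.0.0/10 (H4) depth=10
  + 192.0.0.0/4 (H5) depth=4
  Q 192.0.0.5: descend 1100 ; hops seen [H5] ; pick H5
  Q 200.140.224.201: descend 11001000100011001110 ; hops seen [H5,H0] ; pick H0
  Q 200.140.224.1: descend 11001000100011001110 ; hops seen [H5,H0] ; pick H0
  + 21.250.0.0/16 (H3) depth=16
  + 200.140.224.0/20 (H1) depth=20
  + 21.0.0.0/8 (H2) depth=8
  Q 21.192.11.237: descend 0001010111 ; hops seen [H2,H4] ; pick H4
  Q 21.0.31.200: descend 00010101 ; hops seen [H2] ; pick H2
  + 21.0.0.0/8 (H2) depth=8
  + 200.0.0.0/8 (H1) depth=8
  Q 208.217.98.168: descend 110 ; hops seen [∅] ; pick no-route
  Q 21.192.0.5: descend 0001010111 ; hops seen [H2,H4] ; pick H4
  - 200.140.224.0/20 clear@20
  + 200.140.0.0/16 (H1) depth=16
  - 21.250.128.0/17 clear@17
  + 200.140.128.0/17 (H0) depth=17
  Q 220.39.226.82: descend 110 ; hops seen [∅] ; pick no-route
  + 200.140.0.0/16 (H1) depth=16
  Q 208.92.223.134: descend 110 ; hops seen [∅] ; pick no-route
  Q 21.248.15.62: descend 00010101111110 ; hops seen [H2,H4] ; pick H4
  Q 21.229.26.32: descend 00010101111 ; hops seen [H2,H4] ; pick H4
  + 200.140.224.0/20 (H5) depth=20

== LOOKUPS ==
["H0","no-route","H5","H0","H0","H4","H2","no-route","H4","no-route","no-route","H4","H4"]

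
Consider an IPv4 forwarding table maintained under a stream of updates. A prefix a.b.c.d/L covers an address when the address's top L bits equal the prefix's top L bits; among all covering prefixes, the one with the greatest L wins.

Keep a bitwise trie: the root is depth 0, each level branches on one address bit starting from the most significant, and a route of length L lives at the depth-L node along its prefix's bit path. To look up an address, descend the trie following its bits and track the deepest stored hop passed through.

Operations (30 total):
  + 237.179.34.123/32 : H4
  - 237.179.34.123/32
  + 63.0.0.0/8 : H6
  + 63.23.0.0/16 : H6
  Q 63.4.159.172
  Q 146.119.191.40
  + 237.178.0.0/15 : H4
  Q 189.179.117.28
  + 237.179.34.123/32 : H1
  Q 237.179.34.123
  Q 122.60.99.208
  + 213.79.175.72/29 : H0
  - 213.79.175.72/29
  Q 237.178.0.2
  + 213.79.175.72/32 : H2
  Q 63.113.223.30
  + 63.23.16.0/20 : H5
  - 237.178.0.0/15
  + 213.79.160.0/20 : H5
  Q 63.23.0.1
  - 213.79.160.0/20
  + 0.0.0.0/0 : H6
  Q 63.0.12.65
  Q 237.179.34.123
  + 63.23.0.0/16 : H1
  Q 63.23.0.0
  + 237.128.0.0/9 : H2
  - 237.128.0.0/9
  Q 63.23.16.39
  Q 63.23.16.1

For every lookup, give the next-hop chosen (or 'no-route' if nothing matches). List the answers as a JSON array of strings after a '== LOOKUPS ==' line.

Trace:
  add 237.179.34.123/32 -> H4 at depth 32
  del 237.179.34.123/32 (clear depth 32)
  add 63.0.0.0/8 -> H6 at depth 8
  add 63.23.0.0/16 -> H6 at depth 16
  lookup 63.4.159.172: bits 00111111000 walk d0:-→d1:-→d2:-→d3:-→d4:-→d5:-→d6:-→d7:-→d8:H6→d9:-→d10:-→d11:- -> H6
  lookup 146.119.191.40: bits 1 walk d0:-→d1:- -> no-route
  add 237.178.0.0/15 -> H4 at depth 15
  lookup 189.179.117.28: bits 1 walk d0:-→d1:- -> no-route
  add 237.179.34.123/32 -> H1 at depth 32
  lookup 237.179.34.123: bits 11101101101100110010001001111011 walk d0:-→d1:-→d2:-→d3:-→d4:-→d5:-→d6:-→d7:-→d8:-→d9:-→d10:-→d11:-→d12:-→d13:-→d14:-→d15:H4→d16:-→d17:-→d18:-→d19:-→d20:-→d21:-→d22:-→d23:-→d24:-→d25:-→d26:-→d27:-→d28:-→d29:-→d30:-→d31:-→d32:H1 -> H1
  lookup 122.60.99.208: bits 0 walk d0:-→d1:- -> no-route
  add 213.79.175.72/29 -> H0 at depth 29
  del 213.79.175.72/29 (clear depth 29)
  lookup 237.178.0.2: bits 111011011011001 walk d0:-→d1:-→d2:-→d3:-→d4:-→d5:-→d6:-→d7:-→d8:-→d9:-→d10:-→d11:-→d12:-→d13:-→d14:-→d15:H4 -> H4
  add 213.79.175.72/32 -> H2 at depth 32
  lookup 63.113.223.30: bits 001111110 walk d0:-→d1:-→d2:-→d3:-→d4:-→d5:-→d6:-→d7:-→d8:H6→d9:- -> H6
  add 63.23.16.0/20 -> H5 at depth 20
  del 237.178.0.0/15 (clear depth 15)
  add 213.79.160.0/20 -> H5 at depth 20
  lookup 63.23.0.1: bits 0011111100010111000 walk d0:-→d1:-→d2:-→d3:-→d4:-→d5:-→d6:-→d7:-→d8:H6→d9:-→d10:-→d11:-→d12:-→d13:-→d14:-→d15:-→d16:H6→d17:-→d18:-→d19:- -> H6
  del 213.79.160.0/20 (clear depth 20)
  add 0.0.0.0/0 -> H6 at depth 0
  lookup 63.0.12.65: bits 00111111000 walk d0:H6→d1:-→d2:-→d3:-→d4:-→d5:-→d6:-→d7:-→d8:H6→d9:-→d10:-→d11:- -> H6
  lookup 237.179.34.123: bits 11101101101100110010001001111011 walk d0:H6→d1:-→d2:-→d3:-→d4:-→d5:-→d6:-→d7:-→d8:-→d9:-→d10:-→d11:-→d12:-→d13:-→d14:-→d15:-→d16:-→d17:-→d18:-→d19:-→d20:-→d21:-→d22:-→d23:-→d24:-→d25:-→d26:-→d27:-→d28:-→d29:-→d30:-→d31:-→d32:H1 -> H1
  add 63.23.0.0/16 -> H1 at depth 16
  lookup 63.23.0.0: bits 0011111100010111000 walk d0:H6→d1:-→d2:-→d3:-→d4:-→d5:-→d6:-→d7:-→d8:H6→d9:-→d10:-→d11:-→d12:-→d13:-→d14:-→d15:-→d16:H1→d17:-→d18:-→d19:- -> H1
  add 237.128.0.0/9 -> H2 at depth 9
  del 237.128.0.0/9 (clear depth 9)
  lookup 63.23.16.39: bits 00111111000101110001 walk d0:H6→d1:-→d2:-→d3:-→d4:-→d5:-→d6:-→d7:-→d8:H6→d9:-→d10:-→d11:-→d12:-→d13:-→d14:-→d15:-→d16:H1→d17:-→d18:-→d19:-→d20:H5 -> H5
  lookup 63.23.16.1: bits 00111111000101110001 walk d0:H6→d1:-→d2:-→d3:-→d4:-→d5:-→d6:-→d7:-→d8:H6→d9:-→d10:-→d11:-→d12:-→d13:-→d14:-→d15:-→d16:H1→d17:-→d18:-→d19:-→d20:H5 -> H5

== LOOKUPS ==
["H6","no-route","no-route","H1","no-route","H4","H6","H6","H6","H1","H1","H5","H5"]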